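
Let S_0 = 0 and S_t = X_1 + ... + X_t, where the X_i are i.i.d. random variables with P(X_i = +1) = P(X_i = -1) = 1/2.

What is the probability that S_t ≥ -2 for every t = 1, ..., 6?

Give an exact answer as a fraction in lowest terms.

Answer: 25/32

Derivation:
Let f(t,s) = #length-t paths at position s with S_1..S_t all ≥ -2.
f(t,s) = f(t-1,s-1) + f(t-1,s+1) for s ≥ -2; f(t,s) = 0 for s < -2.
t=0: f(0,0)=1
t=1: f(1,-1)=1 f(1,1)=1
t=2: f(2,-2)=1 f(2,0)=2 f(2,2)=1
t=3: f(3,-1)=3 f(3,1)=3 f(3,3)=1
t=4: f(4,-2)=3 f(4,0)=6 f(4,2)=4 f(4,4)=1
t=5: f(5,-1)=9 f(5,1)=10 f(5,3)=5 f(5,5)=1
t=6: f(6,-2)=9 f(6,0)=19 f(6,2)=15 f(6,4)=6 f(6,6)=1
Σ_s f(6,s) = 50
P = 50/64 = 25/32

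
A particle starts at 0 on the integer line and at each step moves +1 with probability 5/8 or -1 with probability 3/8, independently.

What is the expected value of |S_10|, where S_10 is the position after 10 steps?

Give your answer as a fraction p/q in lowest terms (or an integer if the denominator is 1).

S_10 takes values m ≡ 0 (mod 2) with |m| ≤ 10; P(S_10=m) = C(10,(10+m)/2) · (5/8)^((10+m)/2) · (3/8)^((10-m)/2).
Distribution: P(S=-10)=59049/1073741824, P(S=-8)=492075/536870912, P(S=-6)=7381125/1073741824, P(S=-4)=4100625/134217728, P(S=-2)=47840625/536870912, P(S=0)=47840625/268435456, P(S=2)=132890625/536870912, P(S=4)=31640625/134217728, P(S=6)=158203125/1073741824, P(S=8)=29296875/536870912, P(S=10)=9765625/1073741824
E[|S_10|] = Σ_m |m|·P(S_10=m) = 429377555/134217728

Answer: 429377555/134217728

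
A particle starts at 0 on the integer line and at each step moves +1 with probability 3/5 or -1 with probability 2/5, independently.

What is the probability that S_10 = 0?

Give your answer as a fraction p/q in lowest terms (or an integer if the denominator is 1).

Answer: 1959552/9765625

Derivation:
To be at 0 after 10 steps: need exactly 5 steps of +1 and 5 of -1.
Number of such sequences: C(10,5) = 252
Each has probability (3/5)^5 · (2/5)^5 = 7776/9765625
P = 252 · 7776/9765625 = 1959552/9765625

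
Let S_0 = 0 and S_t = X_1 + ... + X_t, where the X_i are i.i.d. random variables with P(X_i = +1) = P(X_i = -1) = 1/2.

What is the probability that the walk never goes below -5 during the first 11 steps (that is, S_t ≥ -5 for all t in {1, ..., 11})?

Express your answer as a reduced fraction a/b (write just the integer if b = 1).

Answer: 957/1024

Derivation:
Let f(t,s) = #length-t paths at position s with S_1..S_t all ≥ -5.
f(t,s) = f(t-1,s-1) + f(t-1,s+1) for s ≥ -5; f(t,s) = 0 for s < -5.
t=0: f(0,0)=1
t=1: f(1,-1)=1 f(1,1)=1
t=2: f(2,-2)=1 f(2,0)=2 f(2,2)=1
t=3: f(3,-3)=1 f(3,-1)=3 f(3,1)=3 f(3,3)=1
t=4: f(4,-4)=1 f(4,-2)=4 f(4,0)=6 f(4,2)=4 f(4,4)=1
t=5: f(5,-5)=1 f(5,-3)=5 f(5,-1)=10 f(5,1)=10 f(5,3)=5 f(5,5)=1
t=6: f(6,-4)=6 f(6,-2)=15 f(6,0)=20 f(6,2)=15 f(6,4)=6 f(6,6)=1
t=7: f(7,-5)=6 f(7,-3)=21 f(7,-1)=35 f(7,1)=35 f(7,3)=21 f(7,5)=7 f(7,7)=1
t=8: f(8,-4)=27 f(8,-2)=56 f(8,0)=70 f(8,2)=56 f(8,4)=28 f(8,6)=8 f(8,8)=1
t=9: f(9,-5)=27 f(9,-3)=83 f(9,-1)=126 f(9,1)=126 f(9,3)=84 f(9,5)=36 f(9,7)=9 f(9,9)=1
t=10: f(10,-4)=110 f(10,-2)=209 f(10,0)=252 f(10,2)=210 f(10,4)=120 f(10,6)=45 f(10,8)=10 f(10,10)=1
t=11: f(11,-5)=110 f(11,-3)=319 f(11,-1)=461 f(11,1)=462 f(11,3)=330 f(11,5)=165 f(11,7)=55 f(11,9)=11 f(11,11)=1
Σ_s f(11,s) = 1914
P = 1914/2048 = 957/1024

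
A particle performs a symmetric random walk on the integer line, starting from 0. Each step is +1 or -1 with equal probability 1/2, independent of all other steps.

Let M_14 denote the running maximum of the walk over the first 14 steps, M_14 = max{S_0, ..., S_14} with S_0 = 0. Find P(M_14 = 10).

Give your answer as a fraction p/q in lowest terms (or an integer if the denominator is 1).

Answer: 91/16384

Derivation:
Let M_14 = max(S_0,...,S_14). Use the reflection principle: for j ≥ 1, #{paths with M_14 ≥ j} = #{S_14 ≥ j} + #{S_14 ≥ j+1}.
By reflection, #{M_14 ≥ 10} = #{S_14 ≥ 10} + #{S_14 ≥ 11} = 106 + 15 = 121.
#{M_14 ≥ 11} = #{S_14 ≥ 11} + #{S_14 ≥ 12} = 15 + 15 = 30.
#{M_14 = 10} = 121 - 30 = 91.
P(M_14 = 10) = 91/16384 = 91/16384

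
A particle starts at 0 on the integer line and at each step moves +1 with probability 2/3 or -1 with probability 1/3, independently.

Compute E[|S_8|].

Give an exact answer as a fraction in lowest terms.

Answer: 20392/6561

Derivation:
S_8 takes values m ≡ 0 (mod 2) with |m| ≤ 8; P(S_8=m) = C(8,(8+m)/2) · (2/3)^((8+m)/2) · (1/3)^((8-m)/2).
Distribution: P(S=-8)=1/6561, P(S=-6)=16/6561, P(S=-4)=112/6561, P(S=-2)=448/6561, P(S=0)=1120/6561, P(S=2)=1792/6561, P(S=4)=1792/6561, P(S=6)=1024/6561, P(S=8)=256/6561
E[|S_8|] = Σ_m |m|·P(S_8=m) = 20392/6561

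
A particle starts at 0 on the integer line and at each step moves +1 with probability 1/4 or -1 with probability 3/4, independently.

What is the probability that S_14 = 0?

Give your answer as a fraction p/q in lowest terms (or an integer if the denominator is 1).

To be at 0 after 14 steps: need exactly 7 steps of +1 and 7 of -1.
Number of such sequences: C(14,7) = 3432
Each has probability (1/4)^7 · (3/4)^7 = 2187/268435456
P = 3432 · 2187/268435456 = 938223/33554432

Answer: 938223/33554432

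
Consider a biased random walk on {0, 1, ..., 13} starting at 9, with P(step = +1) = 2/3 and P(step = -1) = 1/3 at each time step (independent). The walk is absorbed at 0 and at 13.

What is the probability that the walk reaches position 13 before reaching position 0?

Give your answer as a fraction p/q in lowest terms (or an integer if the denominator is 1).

Answer: 8176/8191

Derivation:
Biased walk: p = 2/3, q = 1/3, r = q/p = 1/2
Gambler's ruin: P(hit 13 before 0 | start at 9) = (1 - r^a)/(1 - r^N)
r^9 = 1/512; r^13 = 1/8192
P = (1 - 1/512) / (1 - 1/8192) = 511/512 / 8191/8192 = 8176/8191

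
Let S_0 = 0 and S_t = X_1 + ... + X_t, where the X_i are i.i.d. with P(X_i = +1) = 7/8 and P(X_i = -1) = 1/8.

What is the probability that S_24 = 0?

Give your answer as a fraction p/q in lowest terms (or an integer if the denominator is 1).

To be at 0 after 24 steps: need exactly 12 steps of +1 and 12 of -1.
Number of such sequences: C(24,12) = 2704156
Each has probability (7/8)^12 · (1/8)^12 = 13841287201/4722366482869645213696
P = 2704156 · 13841287201/4722366482869645213696 = 9357249958076839/1180591620717411303424

Answer: 9357249958076839/1180591620717411303424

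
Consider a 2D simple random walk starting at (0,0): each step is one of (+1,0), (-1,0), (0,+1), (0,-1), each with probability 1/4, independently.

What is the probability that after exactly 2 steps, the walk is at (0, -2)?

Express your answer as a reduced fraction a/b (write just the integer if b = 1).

Answer: 1/16

Derivation:
Let h be the number of horizontal steps (so 2-h are vertical). To end at (0,-2) need (h+0)/2 right-steps and ((2-h)-2)/2 up-steps.
Sum over h with 0 ≤ h ≤ 0, h ≡ 0 (mod 2), 2-h ≡ 0 (mod 2):
h=0: C(2,0)·C(0,0)·C(2,0) = 1·1·1 = 1
Total favorable: 1
Total paths: 4^2 = 16
P = 1/16 = 1/16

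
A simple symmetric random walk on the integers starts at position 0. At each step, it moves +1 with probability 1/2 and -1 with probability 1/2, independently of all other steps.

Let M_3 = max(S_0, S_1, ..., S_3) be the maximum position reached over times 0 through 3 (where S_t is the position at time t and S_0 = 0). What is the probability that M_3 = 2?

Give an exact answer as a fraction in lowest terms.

Answer: 1/8

Derivation:
Let M_3 = max(S_0,...,S_3). Use the reflection principle: for j ≥ 1, #{paths with M_3 ≥ j} = #{S_3 ≥ j} + #{S_3 ≥ j+1}.
By reflection, #{M_3 ≥ 2} = #{S_3 ≥ 2} + #{S_3 ≥ 3} = 1 + 1 = 2.
#{M_3 ≥ 3} = #{S_3 ≥ 3} + #{S_3 ≥ 4} = 1 + 0 = 1.
#{M_3 = 2} = 2 - 1 = 1.
P(M_3 = 2) = 1/8 = 1/8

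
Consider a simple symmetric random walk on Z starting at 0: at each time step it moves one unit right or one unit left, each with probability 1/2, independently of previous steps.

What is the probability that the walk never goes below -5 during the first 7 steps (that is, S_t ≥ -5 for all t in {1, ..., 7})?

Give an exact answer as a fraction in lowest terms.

Let f(t,s) = #length-t paths at position s with S_1..S_t all ≥ -5.
f(t,s) = f(t-1,s-1) + f(t-1,s+1) for s ≥ -5; f(t,s) = 0 for s < -5.
t=0: f(0,0)=1
t=1: f(1,-1)=1 f(1,1)=1
t=2: f(2,-2)=1 f(2,0)=2 f(2,2)=1
t=3: f(3,-3)=1 f(3,-1)=3 f(3,1)=3 f(3,3)=1
t=4: f(4,-4)=1 f(4,-2)=4 f(4,0)=6 f(4,2)=4 f(4,4)=1
t=5: f(5,-5)=1 f(5,-3)=5 f(5,-1)=10 f(5,1)=10 f(5,3)=5 f(5,5)=1
t=6: f(6,-4)=6 f(6,-2)=15 f(6,0)=20 f(6,2)=15 f(6,4)=6 f(6,6)=1
t=7: f(7,-5)=6 f(7,-3)=21 f(7,-1)=35 f(7,1)=35 f(7,3)=21 f(7,5)=7 f(7,7)=1
Σ_s f(7,s) = 126
P = 126/128 = 63/64

Answer: 63/64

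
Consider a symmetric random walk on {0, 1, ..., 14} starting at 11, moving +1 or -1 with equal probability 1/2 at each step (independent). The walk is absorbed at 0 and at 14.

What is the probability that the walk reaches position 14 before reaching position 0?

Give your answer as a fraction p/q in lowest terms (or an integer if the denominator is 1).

Answer: 11/14

Derivation:
Symmetric walk (p = 1/2): the harmonic-function argument gives P(hit 14 before 0 | start at 11) = a/N.
P = 11/14 = 11/14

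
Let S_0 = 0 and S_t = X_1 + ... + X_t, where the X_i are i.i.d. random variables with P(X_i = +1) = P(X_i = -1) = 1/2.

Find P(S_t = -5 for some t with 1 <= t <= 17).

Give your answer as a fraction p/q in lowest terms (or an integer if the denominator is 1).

Answer: 7795/32768

Derivation:
Count via complement. Let g(t,s) = #length-t paths at position s with S_1..S_t all ≠ -5.
g(t,s) = g(t-1,s-1) + g(t-1,s+1) for s ≠ -5; g(t,-5) = 0.
t=0: g(0,0)=1
t=1: g(1,-1)=1 g(1,1)=1
t=2: g(2,-2)=1 g(2,0)=2 g(2,2)=1
t=3: g(3,-3)=1 g(3,-1)=3 g(3,1)=3 g(3,3)=1
t=4: g(4,-4)=1 g(4,-2)=4 g(4,0)=6 g(4,2)=4 g(4,4)=1
t=5: g(5,-3)=5 g(5,-1)=10 g(5,1)=10 g(5,3)=5 g(5,5)=1
t=6: g(6,-4)=5 g(6,-2)=15 g(6,0)=20 g(6,2)=15 g(6,4)=6 g(6,6)=1
t=7: g(7,-3)=20 g(7,-1)=35 g(7,1)=35 g(7,3)=21 g(7,5)=7 g(7,7)=1
t=8: g(8,-4)=20 g(8,-2)=55 g(8,0)=70 g(8,2)=56 g(8,4)=28 g(8,6)=8 g(8,8)=1
t=9: g(9,-3)=75 g(9,-1)=125 g(9,1)=126 g(9,3)=84 g(9,5)=36 g(9,7)=9 g(9,9)=1
t=10: g(10,-4)=75 g(10,-2)=200 g(10,0)=251 g(10,2)=210 g(10,4)=120 g(10,6)=45 g(10,8)=10 g(10,10)=1
t=11: g(11,-3)=275 g(11,-1)=451 g(11,1)=461 g(11,3)=330 g(11,5)=165 g(11,7)=55 g(11,9)=11 g(11,11)=1
t=12: g(12,-4)=275 g(12,-2)=726 g(12,0)=912 g(12,2)=791 g(12,4)=495 g(12,6)=220 g(12,8)=66 g(12,10)=12 g(12,12)=1
t=13: g(13,-3)=1001 g(13,-1)=1638 g(13,1)=1703 g(13,3)=1286 g(13,5)=715 g(13,7)=286 g(13,9)=78 g(13,11)=13 g(13,13)=1
t=14: g(14,-4)=1001 g(14,-2)=2639 g(14,0)=3341 g(14,2)=2989 g(14,4)=2001 g(14,6)=1001 g(14,8)=364 g(14,10)=91 g(14,12)=14 g(14,14)=1
t=15: g(15,-3)=3640 g(15,-1)=5980 g(15,1)=6330 g(15,3)=4990 g(15,5)=3002 g(15,7)=1365 g(15,9)=455 g(15,11)=105 g(15,13)=15 g(15,15)=1
t=16: g(16,-4)=3640 g(16,-2)=9620 g(16,0)=12310 g(16,2)=11320 g(16,4)=7992 g(16,6)=4367 g(16,8)=1820 g(16,10)=560 g(16,12)=120 g(16,14)=16 g(16,16)=1
t=17: g(17,-3)=13260 g(17,-1)=21930 g(17,1)=23630 g(17,3)=19312 g(17,5)=12359 g(17,7)=6187 g(17,9)=2380 g(17,11)=680 g(17,13)=136 g(17,15)=17 g(17,17)=1
Paths never hitting -5: Σ_s g(17,s) = 99892
Paths hitting -5: 2^17 - 99892 = 31180
P = 31180/131072 = 7795/32768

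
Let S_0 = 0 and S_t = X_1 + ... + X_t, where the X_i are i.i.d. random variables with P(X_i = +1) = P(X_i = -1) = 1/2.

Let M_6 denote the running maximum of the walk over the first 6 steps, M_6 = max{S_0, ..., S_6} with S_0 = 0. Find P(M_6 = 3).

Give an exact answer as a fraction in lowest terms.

Answer: 3/32

Derivation:
Let M_6 = max(S_0,...,S_6). Use the reflection principle: for j ≥ 1, #{paths with M_6 ≥ j} = #{S_6 ≥ j} + #{S_6 ≥ j+1}.
By reflection, #{M_6 ≥ 3} = #{S_6 ≥ 3} + #{S_6 ≥ 4} = 7 + 7 = 14.
#{M_6 ≥ 4} = #{S_6 ≥ 4} + #{S_6 ≥ 5} = 7 + 1 = 8.
#{M_6 = 3} = 14 - 8 = 6.
P(M_6 = 3) = 6/64 = 3/32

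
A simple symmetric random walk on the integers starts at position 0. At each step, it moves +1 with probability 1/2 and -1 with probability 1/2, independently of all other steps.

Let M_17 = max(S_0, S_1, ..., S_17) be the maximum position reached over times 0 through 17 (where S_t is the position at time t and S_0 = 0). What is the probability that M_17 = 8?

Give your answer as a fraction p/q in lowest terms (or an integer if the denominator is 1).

Answer: 595/32768

Derivation:
Let M_17 = max(S_0,...,S_17). Use the reflection principle: for j ≥ 1, #{paths with M_17 ≥ j} = #{S_17 ≥ j} + #{S_17 ≥ j+1}.
By reflection, #{M_17 ≥ 8} = #{S_17 ≥ 8} + #{S_17 ≥ 9} = 3214 + 3214 = 6428.
#{M_17 ≥ 9} = #{S_17 ≥ 9} + #{S_17 ≥ 10} = 3214 + 834 = 4048.
#{M_17 = 8} = 6428 - 4048 = 2380.
P(M_17 = 8) = 2380/131072 = 595/32768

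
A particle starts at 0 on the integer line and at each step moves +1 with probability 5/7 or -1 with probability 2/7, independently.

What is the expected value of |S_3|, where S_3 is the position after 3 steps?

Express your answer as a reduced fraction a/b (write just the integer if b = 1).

Answer: 87/49

Derivation:
S_3 takes values m ≡ 1 (mod 2) with |m| ≤ 3; P(S_3=m) = C(3,(3+m)/2) · (5/7)^((3+m)/2) · (2/7)^((3-m)/2).
Distribution: P(S=-3)=8/343, P(S=-1)=60/343, P(S=1)=150/343, P(S=3)=125/343
E[|S_3|] = Σ_m |m|·P(S_3=m) = 87/49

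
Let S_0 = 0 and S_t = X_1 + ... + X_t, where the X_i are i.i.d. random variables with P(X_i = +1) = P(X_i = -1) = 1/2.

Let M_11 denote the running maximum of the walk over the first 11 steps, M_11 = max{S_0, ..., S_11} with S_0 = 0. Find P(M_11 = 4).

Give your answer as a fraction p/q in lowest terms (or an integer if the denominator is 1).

Answer: 165/2048

Derivation:
Let M_11 = max(S_0,...,S_11). Use the reflection principle: for j ≥ 1, #{paths with M_11 ≥ j} = #{S_11 ≥ j} + #{S_11 ≥ j+1}.
By reflection, #{M_11 ≥ 4} = #{S_11 ≥ 4} + #{S_11 ≥ 5} = 232 + 232 = 464.
#{M_11 ≥ 5} = #{S_11 ≥ 5} + #{S_11 ≥ 6} = 232 + 67 = 299.
#{M_11 = 4} = 464 - 299 = 165.
P(M_11 = 4) = 165/2048 = 165/2048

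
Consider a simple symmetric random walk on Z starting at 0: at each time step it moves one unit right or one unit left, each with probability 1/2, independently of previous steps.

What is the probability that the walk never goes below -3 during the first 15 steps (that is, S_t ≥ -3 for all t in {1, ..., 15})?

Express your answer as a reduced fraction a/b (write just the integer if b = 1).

Let f(t,s) = #length-t paths at position s with S_1..S_t all ≥ -3.
f(t,s) = f(t-1,s-1) + f(t-1,s+1) for s ≥ -3; f(t,s) = 0 for s < -3.
t=0: f(0,0)=1
t=1: f(1,-1)=1 f(1,1)=1
t=2: f(2,-2)=1 f(2,0)=2 f(2,2)=1
t=3: f(3,-3)=1 f(3,-1)=3 f(3,1)=3 f(3,3)=1
t=4: f(4,-2)=4 f(4,0)=6 f(4,2)=4 f(4,4)=1
t=5: f(5,-3)=4 f(5,-1)=10 f(5,1)=10 f(5,3)=5 f(5,5)=1
t=6: f(6,-2)=14 f(6,0)=20 f(6,2)=15 f(6,4)=6 f(6,6)=1
t=7: f(7,-3)=14 f(7,-1)=34 f(7,1)=35 f(7,3)=21 f(7,5)=7 f(7,7)=1
t=8: f(8,-2)=48 f(8,0)=69 f(8,2)=56 f(8,4)=28 f(8,6)=8 f(8,8)=1
t=9: f(9,-3)=48 f(9,-1)=117 f(9,1)=125 f(9,3)=84 f(9,5)=36 f(9,7)=9 f(9,9)=1
t=10: f(10,-2)=165 f(10,0)=242 f(10,2)=209 f(10,4)=120 f(10,6)=45 f(10,8)=10 f(10,10)=1
t=11: f(11,-3)=165 f(11,-1)=407 f(11,1)=451 f(11,3)=329 f(11,5)=165 f(11,7)=55 f(11,9)=11 f(11,11)=1
t=12: f(12,-2)=572 f(12,0)=858 f(12,2)=780 f(12,4)=494 f(12,6)=220 f(12,8)=66 f(12,10)=12 f(12,12)=1
t=13: f(13,-3)=572 f(13,-1)=1430 f(13,1)=1638 f(13,3)=1274 f(13,5)=714 f(13,7)=286 f(13,9)=78 f(13,11)=13 f(13,13)=1
t=14: f(14,-2)=2002 f(14,0)=3068 f(14,2)=2912 f(14,4)=1988 f(14,6)=1000 f(14,8)=364 f(14,10)=91 f(14,12)=14 f(14,14)=1
t=15: f(15,-3)=2002 f(15,-1)=5070 f(15,1)=5980 f(15,3)=4900 f(15,5)=2988 f(15,7)=1364 f(15,9)=455 f(15,11)=105 f(15,13)=15 f(15,15)=1
Σ_s f(15,s) = 22880
P = 22880/32768 = 715/1024

Answer: 715/1024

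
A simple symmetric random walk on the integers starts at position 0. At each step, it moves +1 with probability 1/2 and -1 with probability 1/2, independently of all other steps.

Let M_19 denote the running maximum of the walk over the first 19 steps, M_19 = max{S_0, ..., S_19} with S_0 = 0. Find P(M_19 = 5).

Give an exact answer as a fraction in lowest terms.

Answer: 12597/131072

Derivation:
Let M_19 = max(S_0,...,S_19). Use the reflection principle: for j ≥ 1, #{paths with M_19 ≥ j} = #{S_19 ≥ j} + #{S_19 ≥ j+1}.
By reflection, #{M_19 ≥ 5} = #{S_19 ≥ 5} + #{S_19 ≥ 6} = 94184 + 43796 = 137980.
#{M_19 ≥ 6} = #{S_19 ≥ 6} + #{S_19 ≥ 7} = 43796 + 43796 = 87592.
#{M_19 = 5} = 137980 - 87592 = 50388.
P(M_19 = 5) = 50388/524288 = 12597/131072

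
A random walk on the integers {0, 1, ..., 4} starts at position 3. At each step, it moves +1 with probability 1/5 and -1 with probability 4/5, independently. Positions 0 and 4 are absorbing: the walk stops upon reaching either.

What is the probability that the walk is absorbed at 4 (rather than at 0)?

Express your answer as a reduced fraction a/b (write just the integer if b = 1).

Answer: 21/85

Derivation:
Biased walk: p = 1/5, q = 4/5, r = q/p = 4
Gambler's ruin: P(hit 4 before 0 | start at 3) = (1 - r^a)/(1 - r^N)
r^3 = 64; r^4 = 256
P = (1 - 64) / (1 - 256) = -63 / -255 = 21/85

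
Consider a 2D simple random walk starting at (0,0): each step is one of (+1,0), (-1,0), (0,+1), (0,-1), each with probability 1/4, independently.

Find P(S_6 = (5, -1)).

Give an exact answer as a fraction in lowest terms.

Answer: 3/2048

Derivation:
Let h be the number of horizontal steps (so 6-h are vertical). To end at (5,-1) need (h+5)/2 right-steps and ((6-h)-1)/2 up-steps.
Sum over h with 5 ≤ h ≤ 5, h ≡ 1 (mod 2), 6-h ≡ 1 (mod 2):
h=5: C(6,5)·C(5,5)·C(1,0) = 6·1·1 = 6
Total favorable: 6
Total paths: 4^6 = 4096
P = 6/4096 = 3/2048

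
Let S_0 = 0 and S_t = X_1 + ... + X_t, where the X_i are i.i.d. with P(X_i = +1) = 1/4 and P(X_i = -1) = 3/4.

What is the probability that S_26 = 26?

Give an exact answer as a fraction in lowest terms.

Answer: 1/4503599627370496

Derivation:
To reach position 26 after 26 steps: need 26 steps of +1 and 0 steps of -1.
Number of such sequences: C(26,26) = 1
Each has probability (1/4)^26 · (3/4)^0 = 1/4503599627370496
P = 1 · 1/4503599627370496 = 1/4503599627370496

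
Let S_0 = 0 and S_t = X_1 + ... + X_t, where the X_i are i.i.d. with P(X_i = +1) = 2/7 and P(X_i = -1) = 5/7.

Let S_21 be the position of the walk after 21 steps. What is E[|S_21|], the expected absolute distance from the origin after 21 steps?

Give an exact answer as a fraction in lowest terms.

Answer: 103353702218360463/11398895185373143

Derivation:
S_21 takes values m ≡ 1 (mod 2) with |m| ≤ 21; P(S_21=m) = C(21,(21+m)/2) · (2/7)^((21+m)/2) · (5/7)^((21-m)/2).
Distribution: P(S=-21)=476837158203125/558545864083284007, P(S=-19)=572204589843750/79792266297612001, P(S=-17)=2288818359375000/79792266297612001, P(S=-15)=5798339843750000/79792266297612001, P(S=-13)=10437011718750000/79792266297612001, P(S=-11)=14194335937500000/79792266297612001, P(S=-9)=15140625000000000/79792266297612001, P(S=-7)=90843750000000000/558545864083284007, P(S=-5)=9084375000000000/79792266297612001, P(S=-3)=5248750000000000/79792266297612001, P(S=-1)=2519400000000000/79792266297612001, P(S=1)=1007760000000000/79792266297612001, P(S=3)=335920000000000/79792266297612001, P(S=5)=93024000000000/79792266297612001, P(S=7)=148838400000000/558545864083284007, P(S=9)=3969024000000/79792266297612001, P(S=11)=595353600000/79792266297612001, P(S=13)=70041600000/79792266297612001, P(S=15)=6225920000/79792266297612001, P(S=17)=393216000/79792266297612001, P(S=19)=15728640/79792266297612001, P(S=21)=2097152/558545864083284007
E[|S_21|] = Σ_m |m|·P(S_21=m) = 103353702218360463/11398895185373143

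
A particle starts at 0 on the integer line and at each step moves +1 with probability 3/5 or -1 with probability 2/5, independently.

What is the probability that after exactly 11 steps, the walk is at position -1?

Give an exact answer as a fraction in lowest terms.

Answer: 7185024/48828125

Derivation:
To reach position -1 after 11 steps: need 5 steps of +1 and 6 steps of -1.
Number of such sequences: C(11,5) = 462
Each has probability (3/5)^5 · (2/5)^6 = 15552/48828125
P = 462 · 15552/48828125 = 7185024/48828125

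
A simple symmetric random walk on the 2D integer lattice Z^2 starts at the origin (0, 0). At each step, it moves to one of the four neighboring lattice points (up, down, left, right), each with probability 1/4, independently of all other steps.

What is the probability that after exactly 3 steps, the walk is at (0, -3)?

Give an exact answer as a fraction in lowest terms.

Let h be the number of horizontal steps (so 3-h are vertical). To end at (0,-3) need (h+0)/2 right-steps and ((3-h)-3)/2 up-steps.
Sum over h with 0 ≤ h ≤ 0, h ≡ 0 (mod 2), 3-h ≡ 1 (mod 2):
h=0: C(3,0)·C(0,0)·C(3,0) = 1·1·1 = 1
Total favorable: 1
Total paths: 4^3 = 64
P = 1/64 = 1/64

Answer: 1/64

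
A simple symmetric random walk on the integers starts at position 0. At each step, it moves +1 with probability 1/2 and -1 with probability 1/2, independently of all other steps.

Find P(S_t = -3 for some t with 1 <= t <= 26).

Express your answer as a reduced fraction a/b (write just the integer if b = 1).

Count via complement. Let g(t,s) = #length-t paths at position s with S_1..S_t all ≠ -3.
g(t,s) = g(t-1,s-1) + g(t-1,s+1) for s ≠ -3; g(t,-3) = 0.
t=0: g(0,0)=1
t=1: g(1,-1)=1 g(1,1)=1
t=2: g(2,-2)=1 g(2,0)=2 g(2,2)=1
t=3: g(3,-1)=3 g(3,1)=3 g(3,3)=1
t=4: g(4,-2)=3 g(4,0)=6 g(4,2)=4 g(4,4)=1
t=5: g(5,-1)=9 g(5,1)=10 g(5,3)=5 g(5,5)=1
t=6: g(6,-2)=9 g(6,0)=19 g(6,2)=15 g(6,4)=6 g(6,6)=1
t=7: g(7,-1)=28 g(7,1)=34 g(7,3)=21 g(7,5)=7 g(7,7)=1
t=8: g(8,-2)=28 g(8,0)=62 g(8,2)=55 g(8,4)=28 g(8,6)=8 g(8,8)=1
t=9: g(9,-1)=90 g(9,1)=117 g(9,3)=83 g(9,5)=36 g(9,7)=9 g(9,9)=1
t=10: g(10,-2)=90 g(10,0)=207 g(10,2)=200 g(10,4)=119 g(10,6)=45 g(10,8)=10 g(10,10)=1
t=11: g(11,-1)=297 g(11,1)=407 g(11,3)=319 g(11,5)=164 g(11,7)=55 g(11,9)=11 g(11,11)=1
t=12: g(12,-2)=297 g(12,0)=704 g(12,2)=726 g(12,4)=483 g(12,6)=219 g(12,8)=66 g(12,10)=12 g(12,12)=1
t=13: g(13,-1)=1001 g(13,1)=1430 g(13,3)=1209 g(13,5)=702 g(13,7)=285 g(13,9)=78 g(13,11)=13 g(13,13)=1
t=14: g(14,-2)=1001 g(14,0)=2431 g(14,2)=2639 g(14,4)=1911 g(14,6)=987 g(14,8)=363 g(14,10)=91 g(14,12)=14 g(14,14)=1
t=15: g(15,-1)=3432 g(15,1)=5070 g(15,3)=4550 g(15,5)=2898 g(15,7)=1350 g(15,9)=454 g(15,11)=105 g(15,13)=15 g(15,15)=1
t=16: g(16,-2)=3432 g(16,0)=8502 g(16,2)=9620 g(16,4)=7448 g(16,6)=4248 g(16,8)=1804 g(16,10)=559 g(16,12)=120 g(16,14)=16 g(16,16)=1
t=17: g(17,-1)=11934 g(17,1)=18122 g(17,3)=17068 g(17,5)=11696 g(17,7)=6052 g(17,9)=2363 g(17,11)=679 g(17,13)=136 g(17,15)=17 g(17,17)=1
t=18: g(18,-2)=11934 g(18,0)=30056 g(18,2)=35190 g(18,4)=28764 g(18,6)=17748 g(18,8)=8415 g(18,10)=3042 g(18,12)=815 g(18,14)=153 g(18,16)=18 g(18,18)=1
t=19: g(19,-1)=41990 g(19,1)=65246 g(19,3)=63954 g(19,5)=46512 g(19,7)=26163 g(19,9)=11457 g(19,11)=3857 g(19,13)=968 g(19,15)=171 g(19,17)=19 g(19,19)=1
t=20: g(20,-2)=41990 g(20,0)=107236 g(20,2)=129200 g(20,4)=110466 g(20,6)=72675 g(20,8)=37620 g(20,10)=15314 g(20,12)=4825 g(20,14)=1139 g(20,16)=190 g(20,18)=20 g(20,20)=1
t=21: g(21,-1)=149226 g(21,1)=236436 g(21,3)=239666 g(21,5)=183141 g(21,7)=110295 g(21,9)=52934 g(21,11)=20139 g(21,13)=5964 g(21,15)=1329 g(21,17)=210 g(21,19)=21 g(21,21)=1
t=22: g(22,-2)=149226 g(22,0)=385662 g(22,2)=476102 g(22,4)=422807 g(22,6)=293436 g(22,8)=163229 g(22,10)=73073 g(22,12)=26103 g(22,14)=7293 g(22,16)=1539 g(22,18)=231 g(22,20)=22 g(22,22)=1
t=23: g(23,-1)=534888 g(23,1)=861764 g(23,3)=898909 g(23,5)=716243 g(23,7)=456665 g(23,9)=236302 g(23,11)=99176 g(23,13)=33396 g(23,15)=8832 g(23,17)=1770 g(23,19)=253 g(23,21)=23 g(23,23)=1
t=24: g(24,-2)=534888 g(24,0)=1396652 g(24,2)=1760673 g(24,4)=1615152 g(24,6)=1172908 g(24,8)=692967 g(24,10)=335478 g(24,12)=132572 g(24,14)=42228 g(24,16)=10602 g(24,18)=2023 g(24,20)=276 g(24,22)=24 g(24,24)=1
t=25: g(25,-1)=1931540 g(25,1)=3157325 g(25,3)=3375825 g(25,5)=2788060 g(25,7)=1865875 g(25,9)=1028445 g(25,11)=468050 g(25,13)=174800 g(25,15)=52830 g(25,17)=12625 g(25,19)=2299 g(25,21)=300 g(25,23)=25 g(25,25)=1
t=26: g(26,-2)=1931540 g(26,0)=5088865 g(26,2)=6533150 g(26,4)=6163885 g(26,6)=4653935 g(26,8)=2894320 g(26,10)=1496495 g(26,12)=642850 g(26,14)=227630 g(26,16)=65455 g(26,18)=14924 g(26,20)=2599 g(26,22)=325 g(26,24)=26 g(26,26)=1
Paths never hitting -3: Σ_s g(26,s) = 29716000
Paths hitting -3: 2^26 - 29716000 = 37392864
P = 37392864/67108864 = 1168527/2097152

Answer: 1168527/2097152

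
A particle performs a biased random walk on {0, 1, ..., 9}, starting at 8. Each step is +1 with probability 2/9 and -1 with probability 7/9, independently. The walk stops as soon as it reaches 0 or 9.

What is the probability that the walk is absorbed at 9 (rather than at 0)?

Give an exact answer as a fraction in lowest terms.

Biased walk: p = 2/9, q = 7/9, r = q/p = 7/2
Gambler's ruin: P(hit 9 before 0 | start at 8) = (1 - r^a)/(1 - r^N)
r^8 = 5764801/256; r^9 = 40353607/512
P = (1 - 5764801/256) / (1 - 40353607/512) = -5764545/256 / -40353095/512 = 2305818/8070619

Answer: 2305818/8070619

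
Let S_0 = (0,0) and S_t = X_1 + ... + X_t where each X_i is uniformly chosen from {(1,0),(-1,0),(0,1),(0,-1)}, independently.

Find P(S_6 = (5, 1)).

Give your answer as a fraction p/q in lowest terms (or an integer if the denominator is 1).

Answer: 3/2048

Derivation:
Let h be the number of horizontal steps (so 6-h are vertical). To end at (5,1) need (h+5)/2 right-steps and ((6-h)+1)/2 up-steps.
Sum over h with 5 ≤ h ≤ 5, h ≡ 1 (mod 2), 6-h ≡ 1 (mod 2):
h=5: C(6,5)·C(5,5)·C(1,1) = 6·1·1 = 6
Total favorable: 6
Total paths: 4^6 = 4096
P = 6/4096 = 3/2048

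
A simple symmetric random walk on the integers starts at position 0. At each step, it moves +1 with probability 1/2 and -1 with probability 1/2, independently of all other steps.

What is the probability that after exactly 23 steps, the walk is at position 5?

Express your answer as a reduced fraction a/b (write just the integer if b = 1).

Answer: 408595/4194304

Derivation:
To reach position 5 after 23 steps: need 14 steps of +1 and 9 of -1.
Favorable paths: C(23,14) = 817190
Total paths: 2^23 = 8388608
P = 817190/8388608 = 408595/4194304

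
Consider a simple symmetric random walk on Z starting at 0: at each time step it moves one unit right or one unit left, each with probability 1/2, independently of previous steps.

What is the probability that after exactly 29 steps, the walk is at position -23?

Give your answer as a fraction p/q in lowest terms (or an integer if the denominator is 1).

Answer: 1827/268435456

Derivation:
To reach position -23 after 29 steps: need 3 steps of +1 and 26 of -1.
Favorable paths: C(29,3) = 3654
Total paths: 2^29 = 536870912
P = 3654/536870912 = 1827/268435456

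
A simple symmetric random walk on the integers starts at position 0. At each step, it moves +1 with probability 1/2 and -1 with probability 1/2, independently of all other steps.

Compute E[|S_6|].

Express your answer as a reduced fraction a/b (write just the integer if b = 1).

S_6 takes values m ≡ 0 (mod 2) with |m| ≤ 6; P(S_6=m) = C(6,(6+m)/2)/2^6.
Total paths: 2^6 = 64
Distribution: P(S=-6)=1/64, P(S=-4)=6/64, P(S=-2)=15/64, P(S=0)=20/64, P(S=2)=15/64, P(S=4)=6/64, P(S=6)=1/64
E[|S_6|] = Σ_m |m|·P(S_6=m) = 120/64 = 15/8

Answer: 15/8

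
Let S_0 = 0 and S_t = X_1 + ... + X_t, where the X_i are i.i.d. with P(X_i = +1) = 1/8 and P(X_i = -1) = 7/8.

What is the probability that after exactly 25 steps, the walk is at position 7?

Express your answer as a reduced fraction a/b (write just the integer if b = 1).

Answer: 82441410260825/37778931862957161709568

Derivation:
To reach position 7 after 25 steps: need 16 steps of +1 and 9 steps of -1.
Number of such sequences: C(25,16) = 2042975
Each has probability (1/8)^16 · (7/8)^9 = 40353607/37778931862957161709568
P = 2042975 · 40353607/37778931862957161709568 = 82441410260825/37778931862957161709568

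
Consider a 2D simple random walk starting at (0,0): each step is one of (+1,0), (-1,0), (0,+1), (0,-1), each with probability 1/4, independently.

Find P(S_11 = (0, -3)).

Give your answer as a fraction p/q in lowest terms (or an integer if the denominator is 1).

Let h be the number of horizontal steps (so 11-h are vertical). To end at (0,-3) need (h+0)/2 right-steps and ((11-h)-3)/2 up-steps.
Sum over h with 0 ≤ h ≤ 8, h ≡ 0 (mod 2), 11-h ≡ 1 (mod 2):
h=0: C(11,0)·C(0,0)·C(11,4) = 1·1·330 = 330
h=2: C(11,2)·C(2,1)·C(9,3) = 55·2·84 = 9240
h=4: C(11,4)·C(4,2)·C(7,2) = 330·6·21 = 41580
h=6: C(11,6)·C(6,3)·C(5,1) = 462·20·5 = 46200
h=8: C(11,8)·C(8,4)·C(3,0) = 165·70·1 = 11550
Total favorable: 108900
Total paths: 4^11 = 4194304
P = 108900/4194304 = 27225/1048576

Answer: 27225/1048576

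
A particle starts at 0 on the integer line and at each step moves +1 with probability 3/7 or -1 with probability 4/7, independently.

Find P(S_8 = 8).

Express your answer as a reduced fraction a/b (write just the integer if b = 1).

To reach position 8 after 8 steps: need 8 steps of +1 and 0 steps of -1.
Number of such sequences: C(8,8) = 1
Each has probability (3/7)^8 · (4/7)^0 = 6561/5764801
P = 1 · 6561/5764801 = 6561/5764801

Answer: 6561/5764801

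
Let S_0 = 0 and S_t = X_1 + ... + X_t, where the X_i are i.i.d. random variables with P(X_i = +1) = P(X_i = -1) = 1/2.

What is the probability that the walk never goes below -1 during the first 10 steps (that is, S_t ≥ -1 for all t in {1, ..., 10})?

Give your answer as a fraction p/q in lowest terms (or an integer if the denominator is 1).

Let f(t,s) = #length-t paths at position s with S_1..S_t all ≥ -1.
f(t,s) = f(t-1,s-1) + f(t-1,s+1) for s ≥ -1; f(t,s) = 0 for s < -1.
t=0: f(0,0)=1
t=1: f(1,-1)=1 f(1,1)=1
t=2: f(2,0)=2 f(2,2)=1
t=3: f(3,-1)=2 f(3,1)=3 f(3,3)=1
t=4: f(4,0)=5 f(4,2)=4 f(4,4)=1
t=5: f(5,-1)=5 f(5,1)=9 f(5,3)=5 f(5,5)=1
t=6: f(6,0)=14 f(6,2)=14 f(6,4)=6 f(6,6)=1
t=7: f(7,-1)=14 f(7,1)=28 f(7,3)=20 f(7,5)=7 f(7,7)=1
t=8: f(8,0)=42 f(8,2)=48 f(8,4)=27 f(8,6)=8 f(8,8)=1
t=9: f(9,-1)=42 f(9,1)=90 f(9,3)=75 f(9,5)=35 f(9,7)=9 f(9,9)=1
t=10: f(10,0)=132 f(10,2)=165 f(10,4)=110 f(10,6)=44 f(10,8)=10 f(10,10)=1
Σ_s f(10,s) = 462
P = 462/1024 = 231/512

Answer: 231/512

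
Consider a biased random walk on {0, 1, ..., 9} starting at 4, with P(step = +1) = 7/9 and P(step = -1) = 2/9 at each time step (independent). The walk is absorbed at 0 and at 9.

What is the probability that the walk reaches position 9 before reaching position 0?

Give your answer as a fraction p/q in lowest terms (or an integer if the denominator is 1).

Answer: 8016939/8070619

Derivation:
Biased walk: p = 7/9, q = 2/9, r = q/p = 2/7
Gambler's ruin: P(hit 9 before 0 | start at 4) = (1 - r^a)/(1 - r^N)
r^4 = 16/2401; r^9 = 512/40353607
P = (1 - 16/2401) / (1 - 512/40353607) = 2385/2401 / 40353095/40353607 = 8016939/8070619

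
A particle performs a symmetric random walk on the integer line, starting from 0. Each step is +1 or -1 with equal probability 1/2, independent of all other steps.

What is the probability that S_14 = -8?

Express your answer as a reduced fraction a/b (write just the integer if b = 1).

Answer: 91/4096

Derivation:
To reach position -8 after 14 steps: need 3 steps of +1 and 11 of -1.
Favorable paths: C(14,3) = 364
Total paths: 2^14 = 16384
P = 364/16384 = 91/4096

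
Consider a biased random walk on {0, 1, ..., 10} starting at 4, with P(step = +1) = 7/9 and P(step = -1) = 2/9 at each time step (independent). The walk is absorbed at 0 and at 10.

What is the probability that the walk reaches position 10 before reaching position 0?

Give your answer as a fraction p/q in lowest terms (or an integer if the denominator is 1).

Biased walk: p = 7/9, q = 2/9, r = q/p = 2/7
Gambler's ruin: P(hit 10 before 0 | start at 4) = (1 - r^a)/(1 - r^N)
r^4 = 16/2401; r^10 = 1024/282475249
P = (1 - 16/2401) / (1 - 1024/282475249) = 2385/2401 / 282474225/282475249 = 6235397/6277205

Answer: 6235397/6277205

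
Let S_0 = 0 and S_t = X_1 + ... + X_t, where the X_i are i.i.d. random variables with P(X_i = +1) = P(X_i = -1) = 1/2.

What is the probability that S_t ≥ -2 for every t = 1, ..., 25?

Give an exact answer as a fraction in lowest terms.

Answer: 928625/2097152

Derivation:
Let f(t,s) = #length-t paths at position s with S_1..S_t all ≥ -2.
f(t,s) = f(t-1,s-1) + f(t-1,s+1) for s ≥ -2; f(t,s) = 0 for s < -2.
t=0: f(0,0)=1
t=1: f(1,-1)=1 f(1,1)=1
t=2: f(2,-2)=1 f(2,0)=2 f(2,2)=1
t=3: f(3,-1)=3 f(3,1)=3 f(3,3)=1
t=4: f(4,-2)=3 f(4,0)=6 f(4,2)=4 f(4,4)=1
t=5: f(5,-1)=9 f(5,1)=10 f(5,3)=5 f(5,5)=1
t=6: f(6,-2)=9 f(6,0)=19 f(6,2)=15 f(6,4)=6 f(6,6)=1
t=7: f(7,-1)=28 f(7,1)=34 f(7,3)=21 f(7,5)=7 f(7,7)=1
t=8: f(8,-2)=28 f(8,0)=62 f(8,2)=55 f(8,4)=28 f(8,6)=8 f(8,8)=1
t=9: f(9,-1)=90 f(9,1)=117 f(9,3)=83 f(9,5)=36 f(9,7)=9 f(9,9)=1
t=10: f(10,-2)=90 f(10,0)=207 f(10,2)=200 f(10,4)=119 f(10,6)=45 f(10,8)=10 f(10,10)=1
t=11: f(11,-1)=297 f(11,1)=407 f(11,3)=319 f(11,5)=164 f(11,7)=55 f(11,9)=11 f(11,11)=1
t=12: f(12,-2)=297 f(12,0)=704 f(12,2)=726 f(12,4)=483 f(12,6)=219 f(12,8)=66 f(12,10)=12 f(12,12)=1
t=13: f(13,-1)=1001 f(13,1)=1430 f(13,3)=1209 f(13,5)=702 f(13,7)=285 f(13,9)=78 f(13,11)=13 f(13,13)=1
t=14: f(14,-2)=1001 f(14,0)=2431 f(14,2)=2639 f(14,4)=1911 f(14,6)=987 f(14,8)=363 f(14,10)=91 f(14,12)=14 f(14,14)=1
t=15: f(15,-1)=3432 f(15,1)=5070 f(15,3)=4550 f(15,5)=2898 f(15,7)=1350 f(15,9)=454 f(15,11)=105 f(15,13)=15 f(15,15)=1
t=16: f(16,-2)=3432 f(16,0)=8502 f(16,2)=9620 f(16,4)=7448 f(16,6)=4248 f(16,8)=1804 f(16,10)=559 f(16,12)=120 f(16,14)=16 f(16,16)=1
t=17: f(17,-1)=11934 f(17,1)=18122 f(17,3)=17068 f(17,5)=11696 f(17,7)=6052 f(17,9)=2363 f(17,11)=679 f(17,13)=136 f(17,15)=17 f(17,17)=1
t=18: f(18,-2)=11934 f(18,0)=30056 f(18,2)=35190 f(18,4)=28764 f(18,6)=17748 f(18,8)=8415 f(18,10)=3042 f(18,12)=815 f(18,14)=153 f(18,16)=18 f(18,18)=1
t=19: f(19,-1)=41990 f(19,1)=65246 f(19,3)=63954 f(19,5)=46512 f(19,7)=26163 f(19,9)=11457 f(19,11)=3857 f(19,13)=968 f(19,15)=171 f(19,17)=19 f(19,19)=1
t=20: f(20,-2)=41990 f(20,0)=107236 f(20,2)=129200 f(20,4)=110466 f(20,6)=72675 f(20,8)=37620 f(20,10)=15314 f(20,12)=4825 f(20,14)=1139 f(20,16)=190 f(20,18)=20 f(20,20)=1
t=21: f(21,-1)=149226 f(21,1)=236436 f(21,3)=239666 f(21,5)=183141 f(21,7)=110295 f(21,9)=52934 f(21,11)=20139 f(21,13)=5964 f(21,15)=1329 f(21,17)=210 f(21,19)=21 f(21,21)=1
t=22: f(22,-2)=149226 f(22,0)=385662 f(22,2)=476102 f(22,4)=422807 f(22,6)=293436 f(22,8)=163229 f(22,10)=73073 f(22,12)=26103 f(22,14)=7293 f(22,16)=1539 f(22,18)=231 f(22,20)=22 f(22,22)=1
t=23: f(23,-1)=534888 f(23,1)=861764 f(23,3)=898909 f(23,5)=716243 f(23,7)=456665 f(23,9)=236302 f(23,11)=99176 f(23,13)=33396 f(23,15)=8832 f(23,17)=1770 f(23,19)=253 f(23,21)=23 f(23,23)=1
t=24: f(24,-2)=534888 f(24,0)=1396652 f(24,2)=1760673 f(24,4)=1615152 f(24,6)=1172908 f(24,8)=692967 f(24,10)=335478 f(24,12)=132572 f(24,14)=42228 f(24,16)=10602 f(24,18)=2023 f(24,20)=276 f(24,22)=24 f(24,24)=1
t=25: f(25,-1)=1931540 f(25,1)=3157325 f(25,3)=3375825 f(25,5)=2788060 f(25,7)=1865875 f(25,9)=1028445 f(25,11)=468050 f(25,13)=174800 f(25,15)=52830 f(25,17)=12625 f(25,19)=2299 f(25,21)=300 f(25,23)=25 f(25,25)=1
Σ_s f(25,s) = 14858000
P = 14858000/33554432 = 928625/2097152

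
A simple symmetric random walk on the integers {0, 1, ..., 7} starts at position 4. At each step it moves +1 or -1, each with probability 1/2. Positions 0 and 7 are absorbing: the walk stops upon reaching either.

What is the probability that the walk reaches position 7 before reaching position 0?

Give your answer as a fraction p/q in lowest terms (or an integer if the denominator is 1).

Answer: 4/7

Derivation:
Symmetric walk (p = 1/2): the harmonic-function argument gives P(hit 7 before 0 | start at 4) = a/N.
P = 4/7 = 4/7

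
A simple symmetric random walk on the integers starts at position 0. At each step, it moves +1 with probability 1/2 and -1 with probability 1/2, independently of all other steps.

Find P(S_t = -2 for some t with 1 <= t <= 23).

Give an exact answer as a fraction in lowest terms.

Count via complement. Let g(t,s) = #length-t paths at position s with S_1..S_t all ≠ -2.
g(t,s) = g(t-1,s-1) + g(t-1,s+1) for s ≠ -2; g(t,-2) = 0.
t=0: g(0,0)=1
t=1: g(1,-1)=1 g(1,1)=1
t=2: g(2,0)=2 g(2,2)=1
t=3: g(3,-1)=2 g(3,1)=3 g(3,3)=1
t=4: g(4,0)=5 g(4,2)=4 g(4,4)=1
t=5: g(5,-1)=5 g(5,1)=9 g(5,3)=5 g(5,5)=1
t=6: g(6,0)=14 g(6,2)=14 g(6,4)=6 g(6,6)=1
t=7: g(7,-1)=14 g(7,1)=28 g(7,3)=20 g(7,5)=7 g(7,7)=1
t=8: g(8,0)=42 g(8,2)=48 g(8,4)=27 g(8,6)=8 g(8,8)=1
t=9: g(9,-1)=42 g(9,1)=90 g(9,3)=75 g(9,5)=35 g(9,7)=9 g(9,9)=1
t=10: g(10,0)=132 g(10,2)=165 g(10,4)=110 g(10,6)=44 g(10,8)=10 g(10,10)=1
t=11: g(11,-1)=132 g(11,1)=297 g(11,3)=275 g(11,5)=154 g(11,7)=54 g(11,9)=11 g(11,11)=1
t=12: g(12,0)=429 g(12,2)=572 g(12,4)=429 g(12,6)=208 g(12,8)=65 g(12,10)=12 g(12,12)=1
t=13: g(13,-1)=429 g(13,1)=1001 g(13,3)=1001 g(13,5)=637 g(13,7)=273 g(13,9)=77 g(13,11)=13 g(13,13)=1
t=14: g(14,0)=1430 g(14,2)=2002 g(14,4)=1638 g(14,6)=910 g(14,8)=350 g(14,10)=90 g(14,12)=14 g(14,14)=1
t=15: g(15,-1)=1430 g(15,1)=3432 g(15,3)=3640 g(15,5)=2548 g(15,7)=1260 g(15,9)=440 g(15,11)=104 g(15,13)=15 g(15,15)=1
t=16: g(16,0)=4862 g(16,2)=7072 g(16,4)=6188 g(16,6)=3808 g(16,8)=1700 g(16,10)=544 g(16,12)=119 g(16,14)=16 g(16,16)=1
t=17: g(17,-1)=4862 g(17,1)=11934 g(17,3)=13260 g(17,5)=9996 g(17,7)=5508 g(17,9)=2244 g(17,11)=663 g(17,13)=135 g(17,15)=17 g(17,17)=1
t=18: g(18,0)=16796 g(18,2)=25194 g(18,4)=23256 g(18,6)=15504 g(18,8)=7752 g(18,10)=2907 g(18,12)=798 g(18,14)=152 g(18,16)=18 g(18,18)=1
t=19: g(19,-1)=16796 g(19,1)=41990 g(19,3)=48450 g(19,5)=38760 g(19,7)=23256 g(19,9)=10659 g(19,11)=3705 g(19,13)=950 g(19,15)=170 g(19,17)=19 g(19,19)=1
t=20: g(20,0)=58786 g(20,2)=90440 g(20,4)=87210 g(20,6)=62016 g(20,8)=33915 g(20,10)=14364 g(20,12)=4655 g(20,14)=1120 g(20,16)=189 g(20,18)=20 g(20,20)=1
t=21: g(21,-1)=58786 g(21,1)=149226 g(21,3)=177650 g(21,5)=149226 g(21,7)=95931 g(21,9)=48279 g(21,11)=19019 g(21,13)=5775 g(21,15)=1309 g(21,17)=209 g(21,19)=21 g(21,21)=1
t=22: g(22,0)=208012 g(22,2)=326876 g(22,4)=326876 g(22,6)=245157 g(22,8)=144210 g(22,10)=67298 g(22,12)=24794 g(22,14)=7084 g(22,16)=1518 g(22,18)=230 g(22,20)=22 g(22,22)=1
t=23: g(23,-1)=208012 g(23,1)=534888 g(23,3)=653752 g(23,5)=572033 g(23,7)=389367 g(23,9)=211508 g(23,11)=92092 g(23,13)=31878 g(23,15)=8602 g(23,17)=1748 g(23,19)=252 g(23,21)=23 g(23,23)=1
Paths never hitting -2: Σ_s g(23,s) = 2704156
Paths hitting -2: 2^23 - 2704156 = 5684452
P = 5684452/8388608 = 1421113/2097152

Answer: 1421113/2097152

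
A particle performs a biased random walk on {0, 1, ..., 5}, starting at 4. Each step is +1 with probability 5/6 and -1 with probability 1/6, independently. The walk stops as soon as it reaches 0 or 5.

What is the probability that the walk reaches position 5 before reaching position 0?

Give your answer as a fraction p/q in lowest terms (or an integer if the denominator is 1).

Answer: 780/781

Derivation:
Biased walk: p = 5/6, q = 1/6, r = q/p = 1/5
Gambler's ruin: P(hit 5 before 0 | start at 4) = (1 - r^a)/(1 - r^N)
r^4 = 1/625; r^5 = 1/3125
P = (1 - 1/625) / (1 - 1/3125) = 624/625 / 3124/3125 = 780/781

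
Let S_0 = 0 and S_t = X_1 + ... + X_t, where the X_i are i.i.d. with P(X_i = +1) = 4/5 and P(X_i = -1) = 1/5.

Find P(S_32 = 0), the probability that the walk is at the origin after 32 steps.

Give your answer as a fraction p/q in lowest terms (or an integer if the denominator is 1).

Answer: 516324123463385088/4656612873077392578125

Derivation:
To be at 0 after 32 steps: need exactly 16 steps of +1 and 16 of -1.
Number of such sequences: C(32,16) = 601080390
Each has probability (4/5)^16 · (1/5)^16 = 4294967296/23283064365386962890625
P = 601080390 · 4294967296/23283064365386962890625 = 516324123463385088/4656612873077392578125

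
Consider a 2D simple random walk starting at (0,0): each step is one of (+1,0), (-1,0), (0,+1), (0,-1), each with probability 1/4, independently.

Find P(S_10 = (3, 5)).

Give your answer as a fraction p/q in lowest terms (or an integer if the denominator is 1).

Answer: 525/262144

Derivation:
Let h be the number of horizontal steps (so 10-h are vertical). To end at (3,5) need (h+3)/2 right-steps and ((10-h)+5)/2 up-steps.
Sum over h with 3 ≤ h ≤ 5, h ≡ 1 (mod 2), 10-h ≡ 1 (mod 2):
h=3: C(10,3)·C(3,3)·C(7,6) = 120·1·7 = 840
h=5: C(10,5)·C(5,4)·C(5,5) = 252·5·1 = 1260
Total favorable: 2100
Total paths: 4^10 = 1048576
P = 2100/1048576 = 525/262144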